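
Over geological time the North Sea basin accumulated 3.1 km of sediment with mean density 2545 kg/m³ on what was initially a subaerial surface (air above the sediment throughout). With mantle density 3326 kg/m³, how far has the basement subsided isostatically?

2.37 km

Subaerial load: s = t ρ_sed / ρ_m = 3.1 km × 2545/3326 = 2.37 km.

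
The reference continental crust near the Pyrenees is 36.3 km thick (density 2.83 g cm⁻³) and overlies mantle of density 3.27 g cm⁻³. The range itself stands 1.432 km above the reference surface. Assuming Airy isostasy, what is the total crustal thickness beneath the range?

46.9 km

Root depth r = h ρ_c / (ρ_m − ρ_c) = 1.432 km × 2.83 / 0.44 = 9.21 km.
Total thickness = T + h + r = 36.3 km + 1.432 km + 9.21 km = 46.9 km.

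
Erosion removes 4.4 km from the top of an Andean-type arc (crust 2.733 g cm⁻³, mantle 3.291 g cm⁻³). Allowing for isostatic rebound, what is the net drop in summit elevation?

0.746 km

Rebound u = e ρ_c/ρ_m = 4.4 km × 2.733/3.291 = 3.654 km.
Net surface drop = e − u = 4.4 km − 3.654 km = e (ρ_m − ρ_c)/ρ_m = 0.746 km.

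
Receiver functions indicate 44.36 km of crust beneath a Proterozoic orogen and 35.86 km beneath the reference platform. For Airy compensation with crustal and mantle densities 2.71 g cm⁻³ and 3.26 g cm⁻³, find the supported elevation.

1.43 km

Excess crust Δ = 44.36 km − 35.86 km = 8.5 km, split between elevation h and root r with h + r = Δ.
Airy balance ρ_c h = (ρ_m − ρ_c) r gives r = h ρ_c/(ρ_m − ρ_c), so h (1 + ρ_c/(ρ_m − ρ_c)) = Δ, i.e. h = Δ (ρ_m − ρ_c)/ρ_m.
h = 8.5 km × 0.55/3.26 = 1.43 km.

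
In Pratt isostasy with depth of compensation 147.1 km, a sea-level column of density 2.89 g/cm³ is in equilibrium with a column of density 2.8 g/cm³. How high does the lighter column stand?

4.73 km

ρ_ref D = ρ (D + h) → h = D (ρ_ref − ρ)/ρ.
h = 147.1 km × (2.89 − 2.8)/2.8 = 4.73 km.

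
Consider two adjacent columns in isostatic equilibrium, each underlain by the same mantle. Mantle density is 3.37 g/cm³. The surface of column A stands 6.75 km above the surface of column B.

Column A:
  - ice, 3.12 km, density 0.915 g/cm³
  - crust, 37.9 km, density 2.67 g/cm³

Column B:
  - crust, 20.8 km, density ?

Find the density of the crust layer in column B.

Take the compensation level at the base of the deeper column (depth z_c below the surface of column A) and equate Σ ρ_i t_i down to z_c; mantle fills any gap and the z_c terms cancel.
Column A: 3.12×0.915 + 37.9×2.67 + (z_c − 41.02)×3.37
Column B: 6.75×0 + 20.8×ρ + (z_c − 6.75 − 20.8)×3.37
The z_c×3.37 term appears on both sides and cancels. Collect the known terms of each column as K = Σ(ρt)_known − 3.37 × (depth of known layers): K_A = 104.0478 − 3.37×41.02 = −34.1896; K_B = 0 − 3.37×(6.75 + 20.8) = −92.8435.
Balance: K_A = K_B + 20.8×ρ, so ρ = (K_A − K_B)/20.8 = 58.6539/20.8 = 2.82 g/cm³.

2.82 g/cm³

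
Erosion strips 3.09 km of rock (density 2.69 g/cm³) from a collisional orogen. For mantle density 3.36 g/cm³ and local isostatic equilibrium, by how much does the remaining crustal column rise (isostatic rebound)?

2.47 km

Unloading: uplift u = e ρ_c/ρ_m = 3.09 km × 2.69/3.36 = 2.47 km.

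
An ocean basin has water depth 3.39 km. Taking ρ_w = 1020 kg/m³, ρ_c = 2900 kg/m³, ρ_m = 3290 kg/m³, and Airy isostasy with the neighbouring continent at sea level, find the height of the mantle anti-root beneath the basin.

16.3 km

In Airy isostatic equilibrium: replacing crust with seawater at the top is compensated by replacing crust with mantle at the base: d (ρ_c − ρ_w) = a (ρ_m − ρ_c).
a = d (ρ_c − ρ_w)/(ρ_m − ρ_c) = 3.39 km × 1880/390 = 16.3 km.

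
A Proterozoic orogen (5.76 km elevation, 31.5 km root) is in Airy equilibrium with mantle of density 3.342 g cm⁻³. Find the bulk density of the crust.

2.83 g cm⁻³

ρ_c h = (ρ_m − ρ_c) r → ρ_c (h + r) = ρ_m r → ρ_c = ρ_m r / (h + r).
ρ_c = 3.342 × 31.5 km / (5.76 km + 31.5 km) = 2.83 g cm⁻³.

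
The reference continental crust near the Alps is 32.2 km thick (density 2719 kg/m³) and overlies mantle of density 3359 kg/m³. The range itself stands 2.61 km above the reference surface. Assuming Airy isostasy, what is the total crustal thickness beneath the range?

Root depth r = h ρ_c / (ρ_m − ρ_c) = 2.61 km × 2719 / 640 = 11.09 km.
Total thickness = T + h + r = 32.2 km + 2.61 km + 11.09 km = 45.9 km.

45.9 km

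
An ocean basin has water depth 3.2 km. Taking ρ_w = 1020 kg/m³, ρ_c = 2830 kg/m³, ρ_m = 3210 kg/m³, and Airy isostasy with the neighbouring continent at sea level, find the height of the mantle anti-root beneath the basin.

15.2 km

In Airy isostatic equilibrium: replacing crust with seawater at the top is compensated by replacing crust with mantle at the base: d (ρ_c − ρ_w) = a (ρ_m − ρ_c).
a = d (ρ_c − ρ_w)/(ρ_m − ρ_c) = 3.2 km × 1810/380 = 15.2 km.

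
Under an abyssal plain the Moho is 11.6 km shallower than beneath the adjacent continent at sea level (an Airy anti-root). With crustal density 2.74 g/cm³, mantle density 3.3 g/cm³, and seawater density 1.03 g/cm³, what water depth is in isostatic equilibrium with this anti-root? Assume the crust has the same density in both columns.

3.8 km

Replacing a thickness d of crust by seawater at the top must be balanced by replacing crust with mantle at the base: d (ρ_c − ρ_w) = a (ρ_m − ρ_c).
d = a (ρ_m − ρ_c)/(ρ_c − ρ_w) = 11.6 km × 0.56/1.71 = 3.8 km.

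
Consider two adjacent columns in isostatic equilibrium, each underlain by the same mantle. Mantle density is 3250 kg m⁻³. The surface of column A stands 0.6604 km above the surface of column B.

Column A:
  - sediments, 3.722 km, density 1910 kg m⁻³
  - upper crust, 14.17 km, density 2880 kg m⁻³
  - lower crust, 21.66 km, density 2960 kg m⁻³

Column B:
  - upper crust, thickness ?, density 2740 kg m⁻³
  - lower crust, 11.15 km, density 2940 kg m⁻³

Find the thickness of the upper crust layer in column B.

Take the compensation level at the base of the deeper column (depth z_c below the surface of column A) and equate Σ ρ_i t_i down to z_c; mantle fills any gap and the z_c terms cancel.
Column A: 3.722×1910 + 14.17×2880 + 21.66×2960 + (z_c − 39.552)×3250
Column B: 0.6604×0 + x×2740 + 11.15×2940 + (z_c − 0.6604 − 11.15 − x)×3250
The z_c×3250 term appears on both sides and cancels. Collect the known terms of each column as K = Σ(ρt)_known − 3250 × (depth of known layers): K_A = 112032.22 − 3250×39.552 = −16511.78; K_B = 32781 − 3250×(0.6604 + 11.15) = −5602.8.
Balance: K_A = K_B − x×(3250 − 2740), so x = (K_B − K_A)/(3250 − 2740) = 10909/510 = 21.4 km.

21.4 km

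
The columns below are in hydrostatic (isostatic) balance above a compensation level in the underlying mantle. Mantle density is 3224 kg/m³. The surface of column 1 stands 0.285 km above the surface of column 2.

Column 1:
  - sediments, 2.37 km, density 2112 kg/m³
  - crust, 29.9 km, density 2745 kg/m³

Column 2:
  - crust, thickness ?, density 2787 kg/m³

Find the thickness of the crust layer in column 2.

Take the compensation level at the base of the deeper column (depth z_c below the surface of column 1) and equate Σ ρ_i t_i down to z_c; mantle fills any gap and the z_c terms cancel.
Column 1: 2.37×2112 + 29.9×2745 + (z_c − 32.27)×3224
Column 2: 0.285×0 + x×2787 + (z_c − 0.285 − 0 − x)×3224
The z_c×3224 term appears on both sides and cancels. Collect the known terms of each column as K = Σ(ρt)_known − 3224 × (depth of known layers): K_1 = 87080.94 − 3224×32.27 = −16957.54; K_2 = 0 − 3224×(0.285 + 0) = −918.84.
Balance: K_1 = K_2 − x×(3224 − 2787), so x = (K_2 − K_1)/(3224 − 2787) = 16038.7/437 = 36.7 km.

36.7 km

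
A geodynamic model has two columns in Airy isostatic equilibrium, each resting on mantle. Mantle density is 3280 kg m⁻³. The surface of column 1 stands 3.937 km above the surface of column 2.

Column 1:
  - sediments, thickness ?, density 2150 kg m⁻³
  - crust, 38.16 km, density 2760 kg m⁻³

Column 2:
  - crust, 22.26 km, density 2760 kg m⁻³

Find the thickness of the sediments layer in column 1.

Take the compensation level at the base of the deeper column (depth z_c below the surface of column 1) and equate Σ ρ_i t_i down to z_c; mantle fills any gap and the z_c terms cancel.
Column 1: x×2150 + 38.16×2760 + (z_c − 38.16 − x)×3280
Column 2: 3.937×0 + 22.26×2760 + (z_c − 3.937 − 22.26)×3280
The z_c×3280 term appears on both sides and cancels. Collect the known terms of each column as K = Σ(ρt)_known − 3280 × (depth of known layers): K_1 = 105321.6 − 3280×38.16 = −19843.2; K_2 = 61437.6 − 3280×(3.937 + 22.26) = −24488.56.
Balance: K_1 − x×(3280 − 2150) = K_2, so x = (K_1 − K_2)/(3280 − 2150) = 4645.36/1130 = 4.11 km.

4.11 km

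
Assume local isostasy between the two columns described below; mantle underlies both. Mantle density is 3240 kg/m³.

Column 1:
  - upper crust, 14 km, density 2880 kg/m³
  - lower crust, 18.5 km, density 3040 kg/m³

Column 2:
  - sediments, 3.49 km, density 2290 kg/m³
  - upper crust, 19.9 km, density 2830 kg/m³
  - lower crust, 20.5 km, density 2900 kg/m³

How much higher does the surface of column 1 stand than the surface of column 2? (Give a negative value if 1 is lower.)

For any compensation level in the mantle, the mantle terms cancel and isostasy reduces to e = (Σt_1 − Σt_2) − (Σ(ρt)_1 − Σ(ρt)_2) / ρ_m.
Σt_1 = 32.5 km; Σt_2 = 43.89 km; Σ(ρt)_1 = 96560; Σ(ρt)_2 = 123759.1 (in km·kg/m³).
e = (32.5 − 43.89) − (96560 − 123759.1) / 3240 = −3 km.

−3 km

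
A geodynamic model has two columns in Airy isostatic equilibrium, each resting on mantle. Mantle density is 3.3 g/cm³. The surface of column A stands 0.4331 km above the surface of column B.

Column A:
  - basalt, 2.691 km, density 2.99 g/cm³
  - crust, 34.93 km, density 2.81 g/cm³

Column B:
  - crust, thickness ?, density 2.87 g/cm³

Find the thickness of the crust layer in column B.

Take the compensation level at the base of the deeper column (depth z_c below the surface of column A) and equate Σ ρ_i t_i down to z_c; mantle fills any gap and the z_c terms cancel.
Column A: 2.691×2.99 + 34.93×2.81 + (z_c − 37.621)×3.3
Column B: 0.4331×0 + x×2.87 + (z_c − 0.4331 − 0 − x)×3.3
The z_c×3.3 term appears on both sides and cancels. Collect the known terms of each column as K = Σ(ρt)_known − 3.3 × (depth of known layers): K_A = 106.19939 − 3.3×37.621 = −17.94991; K_B = 0 − 3.3×(0.4331 + 0) = −1.42923.
Balance: K_A = K_B − x×(3.3 − 2.87), so x = (K_B − K_A)/(3.3 − 2.87) = 16.5207/0.43 = 38.4 km.

38.4 km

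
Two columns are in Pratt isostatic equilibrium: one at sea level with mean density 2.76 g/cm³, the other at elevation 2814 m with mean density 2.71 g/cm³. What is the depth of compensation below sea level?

ρ_ref D = ρ (D + h) → D (ρ_ref − ρ) = ρ h.
D = ρ h/(ρ_ref − ρ) = 2.71 × 2814 m/(2.76 − 2.71) = 153000 m.

153000 m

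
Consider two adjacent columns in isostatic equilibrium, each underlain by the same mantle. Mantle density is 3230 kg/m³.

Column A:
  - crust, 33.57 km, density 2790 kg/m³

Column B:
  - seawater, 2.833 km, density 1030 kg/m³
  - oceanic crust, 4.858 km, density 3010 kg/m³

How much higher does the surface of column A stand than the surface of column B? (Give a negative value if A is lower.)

For any compensation level in the mantle, the mantle terms cancel and isostasy reduces to e = (Σt_A − Σt_B) − (Σ(ρt)_A − Σ(ρt)_B) / ρ_m.
Σt_A = 33.57 km; Σt_B = 7.691 km; Σ(ρt)_A = 93660.3; Σ(ρt)_B = 17540.57 (in km·kg/m³).
e = (33.57 − 7.691) − (93660.3 − 17540.57) / 3230 = 2.31 km.

2.31 km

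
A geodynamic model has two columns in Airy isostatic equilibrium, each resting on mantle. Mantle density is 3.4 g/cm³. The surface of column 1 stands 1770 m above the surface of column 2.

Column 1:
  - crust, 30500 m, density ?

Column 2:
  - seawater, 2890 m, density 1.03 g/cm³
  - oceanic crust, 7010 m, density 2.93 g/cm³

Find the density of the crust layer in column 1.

2.87 g/cm³

Take the compensation level at the base of the deeper column (depth z_c below the surface of column 1) and equate Σ ρ_i t_i down to z_c; mantle fills any gap and the z_c terms cancel.
Column 1: 30500×ρ + (z_c − 30500)×3.4
Column 2: 1770×0 + 2890×1.03 + 7010×2.93 + (z_c − 1770 − 9900)×3.4
The z_c×3.4 term appears on both sides and cancels. Collect the known terms of each column as K = Σ(ρt)_known − 3.4 × (depth of known layers): K_1 = 0 − 3.4×30500 = −103700; K_2 = 23516 − 3.4×(1770 + 9900) = −16162.
Balance: K_1 + 30500×ρ = K_2, so ρ = (K_2 − K_1)/30500 = 87538/30500 = 2.87 g/cm³.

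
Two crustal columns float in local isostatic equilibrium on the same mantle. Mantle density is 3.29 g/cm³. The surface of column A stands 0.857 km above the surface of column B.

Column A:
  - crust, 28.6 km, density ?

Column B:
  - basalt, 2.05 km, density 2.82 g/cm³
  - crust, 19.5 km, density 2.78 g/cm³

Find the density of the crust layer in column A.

2.81 g/cm³

Take the compensation level at the base of the deeper column (depth z_c below the surface of column A) and equate Σ ρ_i t_i down to z_c; mantle fills any gap and the z_c terms cancel.
Column A: 28.6×ρ + (z_c − 28.6)×3.29
Column B: 0.857×0 + 2.05×2.82 + 19.5×2.78 + (z_c − 0.857 − 21.55)×3.29
The z_c×3.29 term appears on both sides and cancels. Collect the known terms of each column as K = Σ(ρt)_known − 3.29 × (depth of known layers): K_A = 0 − 3.29×28.6 = −94.094; K_B = 59.991 − 3.29×(0.857 + 21.55) = −13.72803.
Balance: K_A + 28.6×ρ = K_B, so ρ = (K_B − K_A)/28.6 = 80.366/28.6 = 2.81 g/cm³.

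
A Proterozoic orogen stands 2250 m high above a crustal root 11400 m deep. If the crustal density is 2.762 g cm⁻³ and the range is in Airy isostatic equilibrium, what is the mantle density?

3.31 g cm⁻³

Airy balance: ρ_c h = (ρ_m − ρ_c) r → ρ_m = ρ_c (1 + h/r).
ρ_m = 2.762 × (1 + 2250 m/11400 m) = 3.31 g cm⁻³.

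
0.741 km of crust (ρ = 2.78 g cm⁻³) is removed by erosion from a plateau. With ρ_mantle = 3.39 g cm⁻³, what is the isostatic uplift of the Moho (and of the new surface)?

Unloading: uplift u = e ρ_c/ρ_m = 0.741 km × 2.78/3.39 = 0.608 km.

0.608 km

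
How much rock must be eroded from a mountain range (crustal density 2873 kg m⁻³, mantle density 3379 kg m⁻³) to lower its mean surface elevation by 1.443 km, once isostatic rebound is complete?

9.64 km

Net drop Δ = e − u = e − e ρ_c/ρ_m = e (ρ_m − ρ_c)/ρ_m.
e = Δ ρ_m/(ρ_m − ρ_c) = 1.443 km × 3379/506 = 9.64 km.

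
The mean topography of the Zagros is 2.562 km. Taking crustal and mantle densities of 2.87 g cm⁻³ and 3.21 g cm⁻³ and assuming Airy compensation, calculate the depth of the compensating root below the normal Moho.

In Airy isostatic equilibrium: the weight of the topography is balanced by the buoyancy of the root, ρ_c h = (ρ_m − ρ_c) r.
r = h · ρ_c / (ρ_m − ρ_c) = 2.562 km × 2.87 / (3.21 − 2.87) = 21.6 km.

21.6 km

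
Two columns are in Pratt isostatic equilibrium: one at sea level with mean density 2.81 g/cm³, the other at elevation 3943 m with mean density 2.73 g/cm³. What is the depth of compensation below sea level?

ρ_ref D = ρ (D + h) → D (ρ_ref − ρ) = ρ h.
D = ρ h/(ρ_ref − ρ) = 2.73 × 3943 m/(2.81 − 2.73) = 135000 m.

135000 m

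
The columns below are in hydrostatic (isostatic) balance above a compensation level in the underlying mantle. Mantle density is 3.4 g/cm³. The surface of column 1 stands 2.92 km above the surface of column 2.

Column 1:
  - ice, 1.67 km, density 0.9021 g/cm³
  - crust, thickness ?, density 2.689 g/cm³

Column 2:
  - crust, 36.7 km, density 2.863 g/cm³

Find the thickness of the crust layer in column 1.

Take the compensation level at the base of the deeper column (depth z_c below the surface of column 1) and equate Σ ρ_i t_i down to z_c; mantle fills any gap and the z_c terms cancel.
Column 1: 1.67×0.9021 + x×2.689 + (z_c − 1.67 − x)×3.4
Column 2: 2.92×0 + 36.7×2.863 + (z_c − 2.92 − 36.7)×3.4
The z_c×3.4 term appears on both sides and cancels. Collect the known terms of each column as K = Σ(ρt)_known − 3.4 × (depth of known layers): K_1 = 1.506507 − 3.4×1.67 = −4.171493; K_2 = 105.0721 − 3.4×(2.92 + 36.7) = −29.6359.
Balance: K_1 − x×(3.4 − 2.689) = K_2, so x = (K_1 − K_2)/(3.4 − 2.689) = 25.4644/0.711 = 35.8 km.

35.8 km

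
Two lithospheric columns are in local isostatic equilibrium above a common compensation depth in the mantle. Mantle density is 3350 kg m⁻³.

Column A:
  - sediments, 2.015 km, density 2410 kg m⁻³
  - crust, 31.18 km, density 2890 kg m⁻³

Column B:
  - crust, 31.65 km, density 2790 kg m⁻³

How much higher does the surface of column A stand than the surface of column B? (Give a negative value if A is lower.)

−0.444 km

For any compensation level in the mantle, the mantle terms cancel and isostasy reduces to e = (Σt_A − Σt_B) − (Σ(ρt)_A − Σ(ρt)_B) / ρ_m.
Σt_A = 33.195 km; Σt_B = 31.65 km; Σ(ρt)_A = 94966.35; Σ(ρt)_B = 88303.5 (in km·kg m⁻³).
e = (33.195 − 31.65) − (94966.35 − 88303.5) / 3350 = −0.444 km.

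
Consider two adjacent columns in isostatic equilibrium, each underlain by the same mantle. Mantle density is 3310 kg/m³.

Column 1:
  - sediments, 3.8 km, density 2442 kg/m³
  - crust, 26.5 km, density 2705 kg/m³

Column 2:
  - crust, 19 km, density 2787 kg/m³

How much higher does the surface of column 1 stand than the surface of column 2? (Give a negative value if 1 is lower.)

2.84 km

For any compensation level in the mantle, the mantle terms cancel and isostasy reduces to e = (Σt_1 − Σt_2) − (Σ(ρt)_1 − Σ(ρt)_2) / ρ_m.
Σt_1 = 30.3 km; Σt_2 = 19 km; Σ(ρt)_1 = 80962.1; Σ(ρt)_2 = 52953 (in km·kg/m³).
e = (30.3 − 19) − (80962.1 − 52953) / 3310 = 2.84 km.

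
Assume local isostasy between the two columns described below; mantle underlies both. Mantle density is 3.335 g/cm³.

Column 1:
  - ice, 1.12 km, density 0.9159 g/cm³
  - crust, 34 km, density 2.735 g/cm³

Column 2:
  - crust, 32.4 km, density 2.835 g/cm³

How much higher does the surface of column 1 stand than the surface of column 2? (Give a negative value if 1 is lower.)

2.07 km

For any compensation level in the mantle, the mantle terms cancel and isostasy reduces to e = (Σt_1 − Σt_2) − (Σ(ρt)_1 − Σ(ρt)_2) / ρ_m.
Σt_1 = 35.12 km; Σt_2 = 32.4 km; Σ(ρt)_1 = 94.015808; Σ(ρt)_2 = 91.854 (in km·g/cm³).
e = (35.12 − 32.4) − (94.015808 − 91.854) / 3.335 = 2.07 km.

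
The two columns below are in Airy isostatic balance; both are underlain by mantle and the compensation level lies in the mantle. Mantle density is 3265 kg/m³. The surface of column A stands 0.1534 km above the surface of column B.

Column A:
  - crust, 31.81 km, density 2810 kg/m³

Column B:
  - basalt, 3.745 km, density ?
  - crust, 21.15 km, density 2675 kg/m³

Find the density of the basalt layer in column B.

Take the compensation level at the base of the deeper column (depth z_c below the surface of column A) and equate Σ ρ_i t_i down to z_c; mantle fills any gap and the z_c terms cancel.
Column A: 31.81×2810 + (z_c − 31.81)×3265
Column B: 0.1534×0 + 3.745×ρ + 21.15×2675 + (z_c − 0.1534 − 24.895)×3265
The z_c×3265 term appears on both sides and cancels. Collect the known terms of each column as K = Σ(ρt)_known − 3265 × (depth of known layers): K_A = 89386.1 − 3265×31.81 = −14473.55; K_B = 56576.25 − 3265×(0.1534 + 24.895) = −25206.776.
Balance: K_A = K_B + 3.745×ρ, so ρ = (K_A − K_B)/3.745 = 10733.2/3.745 = 2870 kg/m³.

2870 kg/m³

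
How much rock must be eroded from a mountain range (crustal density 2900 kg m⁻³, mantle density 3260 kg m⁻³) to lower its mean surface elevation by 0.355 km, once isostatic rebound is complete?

Net drop Δ = e − u = e − e ρ_c/ρ_m = e (ρ_m − ρ_c)/ρ_m.
e = Δ ρ_m/(ρ_m − ρ_c) = 0.355 km × 3260/360 = 3.21 km.

3.21 km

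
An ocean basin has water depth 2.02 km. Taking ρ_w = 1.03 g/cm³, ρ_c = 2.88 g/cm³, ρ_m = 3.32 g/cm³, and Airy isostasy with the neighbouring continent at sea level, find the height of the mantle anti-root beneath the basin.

8.49 km

For local isostatic compensation: replacing crust with seawater at the top is compensated by replacing crust with mantle at the base: d (ρ_c − ρ_w) = a (ρ_m − ρ_c).
a = d (ρ_c − ρ_w)/(ρ_m − ρ_c) = 2.02 km × 1.85/0.44 = 8.49 km.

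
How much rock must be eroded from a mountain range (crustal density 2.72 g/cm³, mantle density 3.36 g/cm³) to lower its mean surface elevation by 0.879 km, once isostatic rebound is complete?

Net drop Δ = e − u = e − e ρ_c/ρ_m = e (ρ_m − ρ_c)/ρ_m.
e = Δ ρ_m/(ρ_m − ρ_c) = 0.879 km × 3.36/0.64 = 4.61 km.

4.61 km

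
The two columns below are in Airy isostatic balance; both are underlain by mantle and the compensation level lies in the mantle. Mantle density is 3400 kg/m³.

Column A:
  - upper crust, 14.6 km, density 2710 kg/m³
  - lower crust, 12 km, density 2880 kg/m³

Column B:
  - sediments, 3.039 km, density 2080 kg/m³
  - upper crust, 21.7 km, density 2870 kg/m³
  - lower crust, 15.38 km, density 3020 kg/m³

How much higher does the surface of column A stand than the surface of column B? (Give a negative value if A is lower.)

For any compensation level in the mantle, the mantle terms cancel and isostasy reduces to e = (Σt_A − Σt_B) − (Σ(ρt)_A − Σ(ρt)_B) / ρ_m.
Σt_A = 26.6 km; Σt_B = 40.119 km; Σ(ρt)_A = 74126; Σ(ρt)_B = 115047.72 (in km·kg/m³).
e = (26.6 − 40.119) − (74126 − 115047.72) / 3400 = −1.48 km.

−1.48 km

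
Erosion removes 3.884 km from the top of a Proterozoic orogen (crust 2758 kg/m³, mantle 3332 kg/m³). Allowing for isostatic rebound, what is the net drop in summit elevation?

Rebound u = e ρ_c/ρ_m = 3.884 km × 2758/3332 = 3.215 km.
Net surface drop = e − u = 3.884 km − 3.215 km = e (ρ_m − ρ_c)/ρ_m = 0.669 km.

0.669 km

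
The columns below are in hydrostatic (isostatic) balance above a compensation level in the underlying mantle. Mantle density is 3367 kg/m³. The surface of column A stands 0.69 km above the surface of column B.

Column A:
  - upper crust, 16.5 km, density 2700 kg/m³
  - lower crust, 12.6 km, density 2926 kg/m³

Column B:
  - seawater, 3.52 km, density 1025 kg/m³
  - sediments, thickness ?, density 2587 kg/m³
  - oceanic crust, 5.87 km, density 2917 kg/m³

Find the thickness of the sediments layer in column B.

Take the compensation level at the base of the deeper column (depth z_c below the surface of column A) and equate Σ ρ_i t_i down to z_c; mantle fills any gap and the z_c terms cancel.
Column A: 16.5×2700 + 12.6×2926 + (z_c − 29.1)×3367
Column B: 0.69×0 + 3.52×1025 + x×2587 + 5.87×2917 + (z_c − 0.69 − 9.39 − x)×3367
The z_c×3367 term appears on both sides and cancels. Collect the known terms of each column as K = Σ(ρt)_known − 3367 × (depth of known layers): K_A = 81417.6 − 3367×29.1 = −16562.1; K_B = 20730.79 − 3367×(0.69 + 9.39) = −13208.57.
Balance: K_A = K_B − x×(3367 − 2587), so x = (K_B − K_A)/(3367 − 2587) = 3353.53/780 = 4.3 km.

4.3 km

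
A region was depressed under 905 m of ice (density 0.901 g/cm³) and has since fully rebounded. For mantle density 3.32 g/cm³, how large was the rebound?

Removing the load lets mantle flow back in; uplift u satisfies ρ_ice t = ρ_m u.
u = t ρ_ice/ρ_m = 905 m × 0.901/3.32 = 246 m.

246 m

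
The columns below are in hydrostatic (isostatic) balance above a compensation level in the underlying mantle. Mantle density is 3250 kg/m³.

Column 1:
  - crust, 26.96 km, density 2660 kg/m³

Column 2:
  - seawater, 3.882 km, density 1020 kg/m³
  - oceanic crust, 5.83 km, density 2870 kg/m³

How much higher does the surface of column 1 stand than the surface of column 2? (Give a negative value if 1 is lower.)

1.55 km

For any compensation level in the mantle, the mantle terms cancel and isostasy reduces to e = (Σt_1 − Σt_2) − (Σ(ρt)_1 − Σ(ρt)_2) / ρ_m.
Σt_1 = 26.96 km; Σt_2 = 9.712 km; Σ(ρt)_1 = 71713.6; Σ(ρt)_2 = 20691.74 (in km·kg/m³).
e = (26.96 − 9.712) − (71713.6 − 20691.74) / 3250 = 1.55 km.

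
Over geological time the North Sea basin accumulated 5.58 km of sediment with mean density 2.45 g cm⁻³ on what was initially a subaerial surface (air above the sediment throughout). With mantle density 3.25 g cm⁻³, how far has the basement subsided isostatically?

4.21 km

Subaerial load: s = t ρ_sed / ρ_m = 5.58 km × 2.45/3.25 = 4.21 km.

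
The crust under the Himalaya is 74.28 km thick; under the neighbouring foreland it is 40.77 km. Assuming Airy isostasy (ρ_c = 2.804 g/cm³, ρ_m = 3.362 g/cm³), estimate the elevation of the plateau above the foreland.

Excess crust Δ = 74.28 km − 40.77 km = 33.51 km, split between elevation h and root r with h + r = Δ.
Airy balance ρ_c h = (ρ_m − ρ_c) r gives r = h ρ_c/(ρ_m − ρ_c), so h (1 + ρ_c/(ρ_m − ρ_c)) = Δ, i.e. h = Δ (ρ_m − ρ_c)/ρ_m.
h = 33.51 km × 0.558/3.362 = 5.56 km.

5.56 km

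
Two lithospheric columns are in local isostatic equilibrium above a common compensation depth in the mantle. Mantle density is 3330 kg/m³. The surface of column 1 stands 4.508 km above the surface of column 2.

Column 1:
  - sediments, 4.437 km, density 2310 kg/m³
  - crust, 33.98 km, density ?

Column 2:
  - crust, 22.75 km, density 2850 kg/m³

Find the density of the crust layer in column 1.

Take the compensation level at the base of the deeper column (depth z_c below the surface of column 1) and equate Σ ρ_i t_i down to z_c; mantle fills any gap and the z_c terms cancel.
Column 1: 4.437×2310 + 33.98×ρ + (z_c − 38.417)×3330
Column 2: 4.508×0 + 22.75×2850 + (z_c − 4.508 − 22.75)×3330
The z_c×3330 term appears on both sides and cancels. Collect the known terms of each column as K = Σ(ρt)_known − 3330 × (depth of known layers): K_1 = 10249.47 − 3330×38.417 = −117679.14; K_2 = 64837.5 − 3330×(4.508 + 22.75) = −25931.64.
Balance: K_1 + 33.98×ρ = K_2, so ρ = (K_2 − K_1)/33.98 = 91747.5/33.98 = 2700 kg/m³.

2700 kg/m³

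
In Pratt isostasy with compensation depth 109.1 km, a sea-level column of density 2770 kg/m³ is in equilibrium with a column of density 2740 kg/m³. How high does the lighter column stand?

ρ_ref D = ρ (D + h) → h = D (ρ_ref − ρ)/ρ.
h = 109.1 km × (2770 − 2740)/2740 = 1.19 km.

1.19 km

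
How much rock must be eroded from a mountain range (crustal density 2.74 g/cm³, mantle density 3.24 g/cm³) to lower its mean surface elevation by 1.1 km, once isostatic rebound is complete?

Net drop Δ = e − u = e − e ρ_c/ρ_m = e (ρ_m − ρ_c)/ρ_m.
e = Δ ρ_m/(ρ_m − ρ_c) = 1.1 km × 3.24/0.5 = 7.13 km.

7.13 km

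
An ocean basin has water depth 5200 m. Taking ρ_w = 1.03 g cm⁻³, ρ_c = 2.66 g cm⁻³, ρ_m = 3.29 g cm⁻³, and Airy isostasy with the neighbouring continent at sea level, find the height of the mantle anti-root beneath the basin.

Isostatic balance requires: replacing crust with seawater at the top is compensated by replacing crust with mantle at the base: d (ρ_c − ρ_w) = a (ρ_m − ρ_c).
a = d (ρ_c − ρ_w)/(ρ_m − ρ_c) = 5200 m × 1.63/0.63 = 13500 m.

13500 m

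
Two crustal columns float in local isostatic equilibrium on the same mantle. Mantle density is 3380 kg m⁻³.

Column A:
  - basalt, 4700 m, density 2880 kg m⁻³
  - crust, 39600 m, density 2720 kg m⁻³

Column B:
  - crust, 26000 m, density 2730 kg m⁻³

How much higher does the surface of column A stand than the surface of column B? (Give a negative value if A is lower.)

3430 m

For any compensation level in the mantle, the mantle terms cancel and isostasy reduces to e = (Σt_A − Σt_B) − (Σ(ρt)_A − Σ(ρt)_B) / ρ_m.
Σt_A = 44300 m; Σt_B = 26000 m; Σ(ρt)_A = 121248000; Σ(ρt)_B = 70980000 (in m·kg m⁻³).
e = (44300 − 26000) − (121248000 − 70980000) / 3380 = 3430 m.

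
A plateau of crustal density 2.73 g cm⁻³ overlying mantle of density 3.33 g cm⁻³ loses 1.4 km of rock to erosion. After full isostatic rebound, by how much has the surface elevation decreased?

Rebound u = e ρ_c/ρ_m = 1.4 km × 2.73/3.33 = 1.148 km.
Net surface drop = e − u = 1.4 km − 1.148 km = e (ρ_m − ρ_c)/ρ_m = 0.252 km.

0.252 km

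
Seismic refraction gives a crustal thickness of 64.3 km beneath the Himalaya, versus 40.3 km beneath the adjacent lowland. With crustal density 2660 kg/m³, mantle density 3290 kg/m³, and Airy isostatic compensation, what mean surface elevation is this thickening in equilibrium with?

Excess crust Δ = 64.3 km − 40.3 km = 24 km, split between elevation h and root r with h + r = Δ.
Airy balance ρ_c h = (ρ_m − ρ_c) r gives r = h ρ_c/(ρ_m − ρ_c), so h (1 + ρ_c/(ρ_m − ρ_c)) = Δ, i.e. h = Δ (ρ_m − ρ_c)/ρ_m.
h = 24 km × 630/3290 = 4.6 km.

4.6 km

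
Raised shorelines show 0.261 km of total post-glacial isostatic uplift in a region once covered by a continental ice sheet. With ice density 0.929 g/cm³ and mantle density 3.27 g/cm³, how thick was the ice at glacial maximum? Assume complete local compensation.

0.919 km

u = t ρ_ice/ρ_m → t = u ρ_m/ρ_ice = 0.261 km × 3.27/0.929 = 0.919 km.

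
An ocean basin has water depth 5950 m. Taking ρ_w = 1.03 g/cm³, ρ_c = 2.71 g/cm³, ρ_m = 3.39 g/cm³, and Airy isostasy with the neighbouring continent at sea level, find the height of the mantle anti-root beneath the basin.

Equating mass per unit area of the two columns: replacing crust with seawater at the top is compensated by replacing crust with mantle at the base: d (ρ_c − ρ_w) = a (ρ_m − ρ_c).
a = d (ρ_c − ρ_w)/(ρ_m − ρ_c) = 5950 m × 1.68/0.68 = 14700 m.

14700 m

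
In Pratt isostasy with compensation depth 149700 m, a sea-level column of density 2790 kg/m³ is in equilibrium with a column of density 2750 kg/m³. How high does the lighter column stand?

2180 m

ρ_ref D = ρ (D + h) → h = D (ρ_ref − ρ)/ρ.
h = 149700 m × (2790 − 2750)/2750 = 2180 m.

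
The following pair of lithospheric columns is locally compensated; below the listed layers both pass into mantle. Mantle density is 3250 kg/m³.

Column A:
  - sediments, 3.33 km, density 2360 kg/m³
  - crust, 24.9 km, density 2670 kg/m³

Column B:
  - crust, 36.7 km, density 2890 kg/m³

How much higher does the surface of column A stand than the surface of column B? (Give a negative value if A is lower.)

For any compensation level in the mantle, the mantle terms cancel and isostasy reduces to e = (Σt_A − Σt_B) − (Σ(ρt)_A − Σ(ρt)_B) / ρ_m.
Σt_A = 28.23 km; Σt_B = 36.7 km; Σ(ρt)_A = 74341.8; Σ(ρt)_B = 106063 (in km·kg/m³).
e = (28.23 − 36.7) − (74341.8 − 106063) / 3250 = 1.29 km.

1.29 km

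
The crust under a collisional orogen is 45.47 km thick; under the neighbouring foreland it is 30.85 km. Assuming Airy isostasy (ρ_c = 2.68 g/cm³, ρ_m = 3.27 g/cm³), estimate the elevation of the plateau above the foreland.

Excess crust Δ = 45.47 km − 30.85 km = 14.62 km, split between elevation h and root r with h + r = Δ.
Airy balance ρ_c h = (ρ_m − ρ_c) r gives r = h ρ_c/(ρ_m − ρ_c), so h (1 + ρ_c/(ρ_m − ρ_c)) = Δ, i.e. h = Δ (ρ_m − ρ_c)/ρ_m.
h = 14.62 km × 0.59/3.27 = 2.64 km.

2.64 km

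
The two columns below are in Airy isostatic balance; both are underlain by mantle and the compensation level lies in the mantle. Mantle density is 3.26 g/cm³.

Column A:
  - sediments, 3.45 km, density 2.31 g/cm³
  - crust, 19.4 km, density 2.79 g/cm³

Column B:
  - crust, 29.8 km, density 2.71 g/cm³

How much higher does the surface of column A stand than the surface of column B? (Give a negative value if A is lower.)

For any compensation level in the mantle, the mantle terms cancel and isostasy reduces to e = (Σt_A − Σt_B) − (Σ(ρt)_A − Σ(ρt)_B) / ρ_m.
Σt_A = 22.85 km; Σt_B = 29.8 km; Σ(ρt)_A = 62.0955; Σ(ρt)_B = 80.758 (in km·g/cm³).
e = (22.85 − 29.8) − (62.0955 − 80.758) / 3.26 = −1.23 km.

−1.23 km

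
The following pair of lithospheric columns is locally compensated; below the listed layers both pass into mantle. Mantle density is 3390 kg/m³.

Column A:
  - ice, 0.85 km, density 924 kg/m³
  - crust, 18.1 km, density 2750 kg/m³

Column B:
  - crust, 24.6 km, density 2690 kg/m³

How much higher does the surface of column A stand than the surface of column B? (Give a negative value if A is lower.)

−1.04 km

For any compensation level in the mantle, the mantle terms cancel and isostasy reduces to e = (Σt_A − Σt_B) − (Σ(ρt)_A − Σ(ρt)_B) / ρ_m.
Σt_A = 18.95 km; Σt_B = 24.6 km; Σ(ρt)_A = 50560.4; Σ(ρt)_B = 66174 (in km·kg/m³).
e = (18.95 − 24.6) − (50560.4 − 66174) / 3390 = −1.04 km.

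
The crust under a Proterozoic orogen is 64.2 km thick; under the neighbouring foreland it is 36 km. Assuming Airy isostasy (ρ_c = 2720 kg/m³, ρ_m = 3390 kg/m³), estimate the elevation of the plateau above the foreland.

5.57 km

Excess crust Δ = 64.2 km − 36 km = 28.2 km, split between elevation h and root r with h + r = Δ.
Airy balance ρ_c h = (ρ_m − ρ_c) r gives r = h ρ_c/(ρ_m − ρ_c), so h (1 + ρ_c/(ρ_m − ρ_c)) = Δ, i.e. h = Δ (ρ_m − ρ_c)/ρ_m.
h = 28.2 km × 670/3390 = 5.57 km.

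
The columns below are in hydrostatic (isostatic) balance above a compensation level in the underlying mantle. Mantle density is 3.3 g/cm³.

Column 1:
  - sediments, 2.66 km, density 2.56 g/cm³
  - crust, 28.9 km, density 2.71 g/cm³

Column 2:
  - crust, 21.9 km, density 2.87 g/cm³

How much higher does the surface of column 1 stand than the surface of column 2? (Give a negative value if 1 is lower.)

For any compensation level in the mantle, the mantle terms cancel and isostasy reduces to e = (Σt_1 − Σt_2) − (Σ(ρt)_1 − Σ(ρt)_2) / ρ_m.
Σt_1 = 31.56 km; Σt_2 = 21.9 km; Σ(ρt)_1 = 85.1286; Σ(ρt)_2 = 62.853 (in km·g/cm³).
e = (31.56 − 21.9) − (85.1286 − 62.853) / 3.3 = 2.91 km.

2.91 km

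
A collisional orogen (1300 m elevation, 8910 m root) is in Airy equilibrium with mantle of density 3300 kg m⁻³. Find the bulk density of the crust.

ρ_c h = (ρ_m − ρ_c) r → ρ_c (h + r) = ρ_m r → ρ_c = ρ_m r / (h + r).
ρ_c = 3300 × 8910 m / (1300 m + 8910 m) = 2880 kg m⁻³.

2880 kg m⁻³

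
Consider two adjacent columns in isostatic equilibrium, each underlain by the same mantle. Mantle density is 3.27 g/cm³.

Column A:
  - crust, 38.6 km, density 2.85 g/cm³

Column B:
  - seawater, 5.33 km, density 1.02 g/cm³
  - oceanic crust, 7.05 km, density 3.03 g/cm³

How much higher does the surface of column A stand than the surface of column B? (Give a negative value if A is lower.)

0.773 km

For any compensation level in the mantle, the mantle terms cancel and isostasy reduces to e = (Σt_A − Σt_B) − (Σ(ρt)_A − Σ(ρt)_B) / ρ_m.
Σt_A = 38.6 km; Σt_B = 12.38 km; Σ(ρt)_A = 110.01; Σ(ρt)_B = 26.7981 (in km·g/cm³).
e = (38.6 − 12.38) − (110.01 − 26.7981) / 3.27 = 0.773 km.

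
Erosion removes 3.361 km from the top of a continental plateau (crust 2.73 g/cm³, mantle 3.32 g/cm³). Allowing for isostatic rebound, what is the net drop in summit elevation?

Rebound u = e ρ_c/ρ_m = 3.361 km × 2.73/3.32 = 2.764 km.
Net surface drop = e − u = 3.361 km − 2.764 km = e (ρ_m − ρ_c)/ρ_m = 0.597 km.

0.597 km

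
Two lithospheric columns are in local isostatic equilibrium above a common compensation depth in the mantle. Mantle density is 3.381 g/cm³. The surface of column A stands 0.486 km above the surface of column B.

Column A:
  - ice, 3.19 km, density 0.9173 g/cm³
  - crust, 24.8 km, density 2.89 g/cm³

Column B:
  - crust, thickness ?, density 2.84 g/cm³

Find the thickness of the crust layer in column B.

Take the compensation level at the base of the deeper column (depth z_c below the surface of column A) and equate Σ ρ_i t_i down to z_c; mantle fills any gap and the z_c terms cancel.
Column A: 3.19×0.9173 + 24.8×2.89 + (z_c − 27.99)×3.381
Column B: 0.486×0 + x×2.84 + (z_c − 0.486 − 0 − x)×3.381
The z_c×3.381 term appears on both sides and cancels. Collect the known terms of each column as K = Σ(ρt)_known − 3.381 × (depth of known layers): K_A = 74.598187 − 3.381×27.99 = −20.036003; K_B = 0 − 3.381×(0.486 + 0) = −1.643166.
Balance: K_A = K_B − x×(3.381 − 2.84), so x = (K_B − K_A)/(3.381 − 2.84) = 18.3928/0.541 = 34 km.

34 km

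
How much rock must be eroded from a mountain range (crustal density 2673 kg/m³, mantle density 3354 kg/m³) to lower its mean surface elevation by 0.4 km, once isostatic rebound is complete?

1.97 km

Net drop Δ = e − u = e − e ρ_c/ρ_m = e (ρ_m − ρ_c)/ρ_m.
e = Δ ρ_m/(ρ_m − ρ_c) = 0.4 km × 3354/681 = 1.97 km.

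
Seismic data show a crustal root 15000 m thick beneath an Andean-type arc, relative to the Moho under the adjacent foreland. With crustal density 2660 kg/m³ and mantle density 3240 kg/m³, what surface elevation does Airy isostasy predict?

3270 m

Balancing pressure at the compensation depth: ρ_c h = (ρ_m − ρ_c) r.
h = r (ρ_m − ρ_c) / ρ_c = 15000 m × (3240 − 2660) / 2660 = 3270 m.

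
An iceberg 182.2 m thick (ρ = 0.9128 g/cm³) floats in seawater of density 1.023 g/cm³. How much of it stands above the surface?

Floating equilibrium: submerged depth d = t ρ_obj/ρ_fluid = 182.2 m × 0.9128/1.023 = 162.6 m.
Freeboard = t − d = 182.2 m − 162.6 m = 19.6 m.

19.6 m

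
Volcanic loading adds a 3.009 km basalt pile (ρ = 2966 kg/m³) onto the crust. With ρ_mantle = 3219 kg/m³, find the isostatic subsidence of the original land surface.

2.77 km

Subaerial loading: s = t ρ_load / ρ_m.
s = 3.009 km × 2966/3219 = 2.77 km.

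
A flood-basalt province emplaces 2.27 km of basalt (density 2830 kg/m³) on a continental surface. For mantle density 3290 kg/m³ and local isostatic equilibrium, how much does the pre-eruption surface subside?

Subaerial loading: s = t ρ_load / ρ_m.
s = 2.27 km × 2830/3290 = 1.95 km.

1.95 km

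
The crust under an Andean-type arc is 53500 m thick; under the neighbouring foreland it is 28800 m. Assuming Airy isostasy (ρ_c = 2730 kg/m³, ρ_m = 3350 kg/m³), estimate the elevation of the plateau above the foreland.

4570 m

Excess crust Δ = 53500 m − 28800 m = 24700 m, split between elevation h and root r with h + r = Δ.
Airy balance ρ_c h = (ρ_m − ρ_c) r gives r = h ρ_c/(ρ_m − ρ_c), so h (1 + ρ_c/(ρ_m − ρ_c)) = Δ, i.e. h = Δ (ρ_m − ρ_c)/ρ_m.
h = 24700 m × 620/3350 = 4570 m.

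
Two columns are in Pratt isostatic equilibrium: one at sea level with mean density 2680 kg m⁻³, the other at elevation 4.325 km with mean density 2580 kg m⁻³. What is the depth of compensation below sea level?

ρ_ref D = ρ (D + h) → D (ρ_ref − ρ) = ρ h.
D = ρ h/(ρ_ref − ρ) = 2580 × 4.325 km/(2680 − 2580) = 112 km.

112 km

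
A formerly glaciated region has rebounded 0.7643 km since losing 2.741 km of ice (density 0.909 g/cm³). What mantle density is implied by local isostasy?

ρ_m = ρ_ice t / u = 0.909 × 2.741 km/0.7643 km = 3.26 g/cm³.

3.26 g/cm³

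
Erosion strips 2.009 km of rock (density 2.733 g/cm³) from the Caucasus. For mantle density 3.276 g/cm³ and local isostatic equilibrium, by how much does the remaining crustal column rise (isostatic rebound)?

Unloading: uplift u = e ρ_c/ρ_m = 2.009 km × 2.733/3.276 = 1.68 km.

1.68 km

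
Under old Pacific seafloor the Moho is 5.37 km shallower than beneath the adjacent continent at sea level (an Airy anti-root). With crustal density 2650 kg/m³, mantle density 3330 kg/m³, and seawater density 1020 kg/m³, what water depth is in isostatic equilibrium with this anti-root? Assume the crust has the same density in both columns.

Replacing a thickness d of crust by seawater at the top must be balanced by replacing crust with mantle at the base: d (ρ_c − ρ_w) = a (ρ_m − ρ_c).
d = a (ρ_m − ρ_c)/(ρ_c − ρ_w) = 5.37 km × 680/1630 = 2.24 km.

2.24 km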